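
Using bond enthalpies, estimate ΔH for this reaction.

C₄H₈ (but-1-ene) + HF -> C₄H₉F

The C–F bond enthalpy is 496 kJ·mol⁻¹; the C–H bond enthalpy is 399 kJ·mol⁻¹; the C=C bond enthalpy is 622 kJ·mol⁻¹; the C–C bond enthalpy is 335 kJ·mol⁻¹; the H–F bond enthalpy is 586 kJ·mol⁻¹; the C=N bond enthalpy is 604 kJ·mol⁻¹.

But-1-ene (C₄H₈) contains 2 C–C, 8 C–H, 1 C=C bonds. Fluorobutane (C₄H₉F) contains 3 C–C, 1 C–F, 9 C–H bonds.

Bonds broken (reactants):
  C–C: 2 × 335 = 670
  C–H: 8 × 399 = 3192
  C=C: 1 × 622 = 622
  H–F: 1 × 586 = 586
  Σ(broken) = 5070 kJ
Bonds formed (products):
  C–C: 3 × 335 = 1005
  C–F: 1 × 496 = 496
  C–H: 9 × 399 = 3591
  Σ(formed) = 5092 kJ
ΔH = Σ(broken) − Σ(formed) = 5070 − 5092 = −22 kJ

ΔH ≈ −22 kJ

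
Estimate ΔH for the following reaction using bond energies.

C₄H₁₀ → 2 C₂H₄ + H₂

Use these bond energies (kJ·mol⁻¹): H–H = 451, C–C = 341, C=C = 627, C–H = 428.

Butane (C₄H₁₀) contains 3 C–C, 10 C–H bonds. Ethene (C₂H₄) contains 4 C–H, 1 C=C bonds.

ΔH ≈ +174 kJ

Bonds broken (reactants):
  C–C: 3 × 341 = 1023
  C–H: 10 × 428 = 4280
  Σ(broken) = 5303 kJ
Bonds formed (products):
  C–H: 8 × 428 = 3424
  C=C: 2 × 627 = 1254
  H–H: 1 × 451 = 451
  Σ(formed) = 5129 kJ
ΔH = Σ(broken) − Σ(formed) = 5303 − 5129 = +174 kJ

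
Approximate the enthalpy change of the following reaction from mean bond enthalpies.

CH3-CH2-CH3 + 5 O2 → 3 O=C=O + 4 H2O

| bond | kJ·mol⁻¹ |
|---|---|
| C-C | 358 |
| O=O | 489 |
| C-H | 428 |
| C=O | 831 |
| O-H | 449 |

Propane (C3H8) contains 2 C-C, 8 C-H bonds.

Bonds broken (reactants):
  C-C: 2 × 358 = 716
  C-H: 8 × 428 = 3424
  O=O: 5 × 489 = 2445
  Σ(broken) = 6585 kJ
Bonds formed (products):
  C=O: 6 × 831 = 4986
  O-H: 8 × 449 = 3592
  Σ(formed) = 8578 kJ
ΔH = Σ(broken) − Σ(formed) = 6585 − 8578 = −1993 kJ

ΔH ≈ −1993 kJ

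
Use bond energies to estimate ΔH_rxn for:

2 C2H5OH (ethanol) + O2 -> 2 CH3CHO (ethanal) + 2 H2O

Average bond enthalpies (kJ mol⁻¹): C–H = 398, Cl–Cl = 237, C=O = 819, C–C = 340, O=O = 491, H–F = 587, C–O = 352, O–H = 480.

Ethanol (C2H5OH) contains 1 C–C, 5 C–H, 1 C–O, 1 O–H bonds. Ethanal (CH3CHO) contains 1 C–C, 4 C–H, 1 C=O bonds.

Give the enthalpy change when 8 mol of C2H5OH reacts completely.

Bonds broken (reactants):
  C–C: 2 × 340 = 680
  C–H: 10 × 398 = 3980
  C–O: 2 × 352 = 704
  O–H: 2 × 480 = 960
  O=O: 1 × 491 = 491
  Σ(broken) = 6815 kJ
Bonds formed (products):
  C–C: 2 × 340 = 680
  C–H: 8 × 398 = 3184
  C=O: 2 × 819 = 1638
  O–H: 4 × 480 = 1920
  Σ(formed) = 7422 kJ
ΔH = Σ(broken) − Σ(formed) = 6815 − 7422 = −607 kJ
For 4× the reaction as written: 4 × (−607) = −2428 kJ

ΔH = −2428 kJ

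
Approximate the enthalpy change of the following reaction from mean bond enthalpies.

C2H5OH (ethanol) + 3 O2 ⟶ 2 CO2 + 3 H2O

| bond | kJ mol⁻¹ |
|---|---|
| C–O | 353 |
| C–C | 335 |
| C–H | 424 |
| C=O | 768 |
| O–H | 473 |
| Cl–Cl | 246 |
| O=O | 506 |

ΔH ≈ −1111 kJ

Bonds broken (reactants):
  C–C: 1 × 335 = 335
  C–H: 5 × 424 = 2120
  C–O: 1 × 353 = 353
  O–H: 1 × 473 = 473
  O=O: 3 × 506 = 1518
  Σ(broken) = 4799 kJ
Bonds formed (products):
  C=O: 4 × 768 = 3072
  O–H: 6 × 473 = 2838
  Σ(formed) = 5910 kJ
ΔH = Σ(broken) − Σ(formed) = 4799 − 5910 = −1111 kJ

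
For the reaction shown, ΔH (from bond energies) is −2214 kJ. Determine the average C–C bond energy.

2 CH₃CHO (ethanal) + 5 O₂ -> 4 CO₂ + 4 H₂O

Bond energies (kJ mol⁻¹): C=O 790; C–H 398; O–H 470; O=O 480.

D(C–C) ≈ 351 kJ/mol

Let D be the C–C bond energy.
Σ(broken) = 2×D + 8×398 + 2×790 + 5×480 = 7164 + 2D
Σ(formed) = 8×790 + 8×470 = 10080
ΔH = Σ(broken) − Σ(formed) = (7164 + 2D) − (10080) = −2916 + 2D
Setting this equal to −2214 kJ gives 2D = 702, so D = 351 kJ/mol.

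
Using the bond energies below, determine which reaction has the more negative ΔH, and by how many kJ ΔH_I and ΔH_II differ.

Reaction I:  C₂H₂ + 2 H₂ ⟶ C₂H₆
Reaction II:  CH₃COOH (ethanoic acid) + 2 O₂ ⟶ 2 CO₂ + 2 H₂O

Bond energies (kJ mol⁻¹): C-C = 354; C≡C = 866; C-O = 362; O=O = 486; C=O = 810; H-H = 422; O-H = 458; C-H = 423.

Reaction I:
  Bonds broken (reactants):
    C≡C: 1 × 866 = 866
    C-H: 2 × 423 = 846
    H-H: 2 × 422 = 844
    Σ(broken) = 2556 kJ
  Bonds formed (products):
    C-C: 1 × 354 = 354
    C-H: 6 × 423 = 2538
    Σ(formed) = 2892 kJ
  ΔH_I = 2556 − 2892 = −336 kJ
Reaction II:
  Bonds broken (reactants):
    C-C: 1 × 354 = 354
    C-H: 3 × 423 = 1269
    C-O: 1 × 362 = 362
    C=O: 1 × 810 = 810
    O-H: 1 × 458 = 458
    O=O: 2 × 486 = 972
    Σ(broken) = 4225 kJ
  Bonds formed (products):
    C=O: 4 × 810 = 3240
    O-H: 4 × 458 = 1832
    Σ(formed) = 5072 kJ
  ΔH_II = 4225 − 5072 = −847 kJ
ΔH_I − ΔH_II = +511 kJ, so reaction II has the more negative ΔH; |ΔH_I − ΔH_II| = 511 kJ.

Reaction II, by 511 kJ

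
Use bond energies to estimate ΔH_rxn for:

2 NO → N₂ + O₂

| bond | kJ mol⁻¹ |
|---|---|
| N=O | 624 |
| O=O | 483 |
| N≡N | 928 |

ΔH ≈ −163 kJ

Bonds broken (reactants):
  N=O: 2 × 624 = 1248
  Σ(broken) = 1248 kJ
Bonds formed (products):
  N≡N: 1 × 928 = 928
  O=O: 1 × 483 = 483
  Σ(formed) = 1411 kJ
ΔH = Σ(broken) − Σ(formed) = 1248 − 1411 = −163 kJ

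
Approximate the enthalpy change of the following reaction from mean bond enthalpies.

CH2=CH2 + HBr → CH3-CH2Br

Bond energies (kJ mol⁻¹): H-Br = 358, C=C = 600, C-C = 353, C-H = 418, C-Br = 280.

ΔH ≈ −93 kJ

Bonds broken (reactants):
  C-H: 4 × 418 = 1672
  C=C: 1 × 600 = 600
  H-Br: 1 × 358 = 358
  Σ(broken) = 2630 kJ
Bonds formed (products):
  C-Br: 1 × 280 = 280
  C-C: 1 × 353 = 353
  C-H: 5 × 418 = 2090
  Σ(formed) = 2723 kJ
ΔH = Σ(broken) − Σ(formed) = 2630 − 2723 = −93 kJ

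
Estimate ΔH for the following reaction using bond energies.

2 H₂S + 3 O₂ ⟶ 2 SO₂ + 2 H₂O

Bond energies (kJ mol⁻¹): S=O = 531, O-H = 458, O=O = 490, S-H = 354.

Bonds broken (reactants):
  O=O: 3 × 490 = 1470
  S-H: 4 × 354 = 1416
  Σ(broken) = 2886 kJ
Bonds formed (products):
  O-H: 4 × 458 = 1832
  S=O: 4 × 531 = 2124
  Σ(formed) = 3956 kJ
ΔH = Σ(broken) − Σ(formed) = 2886 − 3956 = −1070 kJ

ΔH ≈ −1070 kJ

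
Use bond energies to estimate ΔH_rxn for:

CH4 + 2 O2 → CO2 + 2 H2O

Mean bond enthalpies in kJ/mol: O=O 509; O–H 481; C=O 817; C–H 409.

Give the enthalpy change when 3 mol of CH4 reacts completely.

ΔH = −2712 kJ

Bonds broken (reactants):
  C–H: 4 × 409 = 1636
  O=O: 2 × 509 = 1018
  Σ(broken) = 2654 kJ
Bonds formed (products):
  C=O: 2 × 817 = 1634
  O–H: 4 × 481 = 1924
  Σ(formed) = 3558 kJ
ΔH = Σ(broken) − Σ(formed) = 2654 − 3558 = −904 kJ
For 3× the reaction as written: 3 × (−904) = −2712 kJ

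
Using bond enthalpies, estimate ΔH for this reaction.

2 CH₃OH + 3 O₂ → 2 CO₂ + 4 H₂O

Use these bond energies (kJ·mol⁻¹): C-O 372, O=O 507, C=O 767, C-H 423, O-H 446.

Bonds broken (reactants):
  C-H: 6 × 423 = 2538
  C-O: 2 × 372 = 744
  O-H: 2 × 446 = 892
  O=O: 3 × 507 = 1521
  Σ(broken) = 5695 kJ
Bonds formed (products):
  C=O: 4 × 767 = 3068
  O-H: 8 × 446 = 3568
  Σ(formed) = 6636 kJ
ΔH = Σ(broken) − Σ(formed) = 5695 − 6636 = −941 kJ

ΔH ≈ −941 kJ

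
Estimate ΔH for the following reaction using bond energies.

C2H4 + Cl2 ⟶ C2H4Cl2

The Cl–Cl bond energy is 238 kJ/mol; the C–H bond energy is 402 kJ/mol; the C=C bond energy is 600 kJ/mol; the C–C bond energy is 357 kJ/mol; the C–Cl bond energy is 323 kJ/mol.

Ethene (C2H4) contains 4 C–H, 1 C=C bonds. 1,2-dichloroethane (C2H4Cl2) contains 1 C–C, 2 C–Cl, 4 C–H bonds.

Bonds broken (reactants):
  C–H: 4 × 402 = 1608
  C=C: 1 × 600 = 600
  Cl–Cl: 1 × 238 = 238
  Σ(broken) = 2446 kJ
Bonds formed (products):
  C–C: 1 × 357 = 357
  C–Cl: 2 × 323 = 646
  C–H: 4 × 402 = 1608
  Σ(formed) = 2611 kJ
ΔH = Σ(broken) − Σ(formed) = 2446 − 2611 = −165 kJ

ΔH ≈ −165 kJ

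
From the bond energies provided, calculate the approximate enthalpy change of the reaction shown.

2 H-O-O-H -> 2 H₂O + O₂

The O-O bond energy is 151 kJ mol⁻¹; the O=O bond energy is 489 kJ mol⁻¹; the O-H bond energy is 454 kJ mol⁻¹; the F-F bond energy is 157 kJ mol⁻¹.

ΔH ≈ −187 kJ

Bonds broken (reactants):
  O-H: 4 × 454 = 1816
  O-O: 2 × 151 = 302
  Σ(broken) = 2118 kJ
Bonds formed (products):
  O-H: 4 × 454 = 1816
  O=O: 1 × 489 = 489
  Σ(formed) = 2305 kJ
ΔH = Σ(broken) − Σ(formed) = 2118 − 2305 = −187 kJ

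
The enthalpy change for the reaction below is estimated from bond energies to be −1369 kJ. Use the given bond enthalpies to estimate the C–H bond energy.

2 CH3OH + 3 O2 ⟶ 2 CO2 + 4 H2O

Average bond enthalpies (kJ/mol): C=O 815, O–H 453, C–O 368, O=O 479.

D(C–H) ≈ 406 kJ/mol

Let D be the C–H bond energy.
Σ(broken) = 6×D + 2×368 + 2×453 + 3×479 = 3079 + 6D
Σ(formed) = 4×815 + 8×453 = 6884
ΔH = Σ(broken) − Σ(formed) = (3079 + 6D) − (6884) = −3805 + 6D
Setting this equal to −1369 kJ gives 6D = 2436, so D = 406 kJ/mol.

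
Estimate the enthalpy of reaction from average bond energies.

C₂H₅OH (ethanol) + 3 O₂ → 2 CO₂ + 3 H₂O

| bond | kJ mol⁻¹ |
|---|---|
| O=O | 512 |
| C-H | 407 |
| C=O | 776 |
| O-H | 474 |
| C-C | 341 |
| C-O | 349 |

Bonds broken (reactants):
  C-C: 1 × 341 = 341
  C-H: 5 × 407 = 2035
  C-O: 1 × 349 = 349
  O-H: 1 × 474 = 474
  O=O: 3 × 512 = 1536
  Σ(broken) = 4735 kJ
Bonds formed (products):
  C=O: 4 × 776 = 3104
  O-H: 6 × 474 = 2844
  Σ(formed) = 5948 kJ
ΔH = Σ(broken) − Σ(formed) = 4735 − 5948 = −1213 kJ

ΔH ≈ −1213 kJ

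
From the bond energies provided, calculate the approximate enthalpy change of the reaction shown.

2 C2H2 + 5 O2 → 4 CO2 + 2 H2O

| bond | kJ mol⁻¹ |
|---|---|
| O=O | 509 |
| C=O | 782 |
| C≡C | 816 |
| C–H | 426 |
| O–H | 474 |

Bonds broken (reactants):
  C≡C: 2 × 816 = 1632
  C–H: 4 × 426 = 1704
  O=O: 5 × 509 = 2545
  Σ(broken) = 5881 kJ
Bonds formed (products):
  C=O: 8 × 782 = 6256
  O–H: 4 × 474 = 1896
  Σ(formed) = 8152 kJ
ΔH = Σ(broken) − Σ(formed) = 5881 − 8152 = −2271 kJ

ΔH ≈ −2271 kJ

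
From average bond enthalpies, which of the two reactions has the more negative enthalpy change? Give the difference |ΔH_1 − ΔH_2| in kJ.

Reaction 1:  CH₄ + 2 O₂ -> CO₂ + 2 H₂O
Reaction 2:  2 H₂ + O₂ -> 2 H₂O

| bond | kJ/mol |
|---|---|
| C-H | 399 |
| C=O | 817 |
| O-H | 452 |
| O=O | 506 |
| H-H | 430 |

Reaction 1, by 392 kJ

Reaction 1:
  Bonds broken (reactants):
    C-H: 4 × 399 = 1596
    O=O: 2 × 506 = 1012
    Σ(broken) = 2608 kJ
  Bonds formed (products):
    C=O: 2 × 817 = 1634
    O-H: 4 × 452 = 1808
    Σ(formed) = 3442 kJ
  ΔH_1 = 2608 − 3442 = −834 kJ
Reaction 2:
  Bonds broken (reactants):
    H-H: 2 × 430 = 860
    O=O: 1 × 506 = 506
    Σ(broken) = 1366 kJ
  Bonds formed (products):
    O-H: 4 × 452 = 1808
    Σ(formed) = 1808 kJ
  ΔH_2 = 1366 − 1808 = −442 kJ
ΔH_1 − ΔH_2 = −392 kJ, so reaction 1 has the more negative ΔH; |ΔH_1 − ΔH_2| = 392 kJ.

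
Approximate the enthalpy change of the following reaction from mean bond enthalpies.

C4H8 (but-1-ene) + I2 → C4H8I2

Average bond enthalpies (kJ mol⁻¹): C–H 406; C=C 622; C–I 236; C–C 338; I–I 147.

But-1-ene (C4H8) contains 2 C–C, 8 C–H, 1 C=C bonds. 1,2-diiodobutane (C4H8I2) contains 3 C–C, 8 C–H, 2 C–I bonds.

Bonds broken (reactants):
  C–C: 2 × 338 = 676
  C–H: 8 × 406 = 3248
  C=C: 1 × 622 = 622
  I–I: 1 × 147 = 147
  Σ(broken) = 4693 kJ
Bonds formed (products):
  C–C: 3 × 338 = 1014
  C–H: 8 × 406 = 3248
  C–I: 2 × 236 = 472
  Σ(formed) = 4734 kJ
ΔH = Σ(broken) − Σ(formed) = 4693 − 4734 = −41 kJ

ΔH ≈ −41 kJ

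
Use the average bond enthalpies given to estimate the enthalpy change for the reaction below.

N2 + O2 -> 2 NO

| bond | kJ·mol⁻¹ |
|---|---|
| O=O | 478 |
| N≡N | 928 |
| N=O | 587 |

ΔH ≈ +232 kJ

Bonds broken (reactants):
  N≡N: 1 × 928 = 928
  O=O: 1 × 478 = 478
  Σ(broken) = 1406 kJ
Bonds formed (products):
  N=O: 2 × 587 = 1174
  Σ(formed) = 1174 kJ
ΔH = Σ(broken) − Σ(formed) = 1406 − 1174 = +232 kJ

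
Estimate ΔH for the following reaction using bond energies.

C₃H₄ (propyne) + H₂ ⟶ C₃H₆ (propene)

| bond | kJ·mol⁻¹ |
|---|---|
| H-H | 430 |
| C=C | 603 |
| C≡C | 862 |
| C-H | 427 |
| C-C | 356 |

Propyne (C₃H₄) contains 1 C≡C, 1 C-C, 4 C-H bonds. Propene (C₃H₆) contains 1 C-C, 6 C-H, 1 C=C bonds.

Bonds broken (reactants):
  C≡C: 1 × 862 = 862
  C-C: 1 × 356 = 356
  C-H: 4 × 427 = 1708
  H-H: 1 × 430 = 430
  Σ(broken) = 3356 kJ
Bonds formed (products):
  C-C: 1 × 356 = 356
  C-H: 6 × 427 = 2562
  C=C: 1 × 603 = 603
  Σ(formed) = 3521 kJ
ΔH = Σ(broken) − Σ(formed) = 3356 − 3521 = −165 kJ

ΔH ≈ −165 kJ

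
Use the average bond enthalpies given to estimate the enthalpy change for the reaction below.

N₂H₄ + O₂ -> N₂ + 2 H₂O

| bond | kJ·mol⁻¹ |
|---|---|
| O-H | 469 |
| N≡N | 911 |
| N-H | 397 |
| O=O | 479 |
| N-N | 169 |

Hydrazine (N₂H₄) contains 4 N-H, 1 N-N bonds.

ΔH ≈ −551 kJ

Bonds broken (reactants):
  N-H: 4 × 397 = 1588
  N-N: 1 × 169 = 169
  O=O: 1 × 479 = 479
  Σ(broken) = 2236 kJ
Bonds formed (products):
  N≡N: 1 × 911 = 911
  O-H: 4 × 469 = 1876
  Σ(formed) = 2787 kJ
ΔH = Σ(broken) − Σ(formed) = 2236 − 2787 = −551 kJ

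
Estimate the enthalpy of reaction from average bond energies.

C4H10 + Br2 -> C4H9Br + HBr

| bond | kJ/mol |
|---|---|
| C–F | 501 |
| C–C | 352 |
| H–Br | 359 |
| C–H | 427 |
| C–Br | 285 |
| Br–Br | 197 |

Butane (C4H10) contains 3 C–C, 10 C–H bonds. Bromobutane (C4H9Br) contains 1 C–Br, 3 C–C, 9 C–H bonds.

Bonds broken (reactants):
  Br–Br: 1 × 197 = 197
  C–C: 3 × 352 = 1056
  C–H: 10 × 427 = 4270
  Σ(broken) = 5523 kJ
Bonds formed (products):
  C–Br: 1 × 285 = 285
  C–C: 3 × 352 = 1056
  C–H: 9 × 427 = 3843
  H–Br: 1 × 359 = 359
  Σ(formed) = 5543 kJ
ΔH = Σ(broken) − Σ(formed) = 5523 − 5543 = −20 kJ

ΔH ≈ −20 kJ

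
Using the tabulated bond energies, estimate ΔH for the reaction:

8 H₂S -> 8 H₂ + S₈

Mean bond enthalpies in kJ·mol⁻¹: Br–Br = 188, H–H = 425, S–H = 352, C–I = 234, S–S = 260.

ΔH ≈ +152 kJ

Bonds broken (reactants):
  S–H: 16 × 352 = 5632
  Σ(broken) = 5632 kJ
Bonds formed (products):
  H–H: 8 × 425 = 3400
  S–S: 8 × 260 = 2080
  Σ(formed) = 5480 kJ
ΔH = Σ(broken) − Σ(formed) = 5632 − 5480 = +152 kJ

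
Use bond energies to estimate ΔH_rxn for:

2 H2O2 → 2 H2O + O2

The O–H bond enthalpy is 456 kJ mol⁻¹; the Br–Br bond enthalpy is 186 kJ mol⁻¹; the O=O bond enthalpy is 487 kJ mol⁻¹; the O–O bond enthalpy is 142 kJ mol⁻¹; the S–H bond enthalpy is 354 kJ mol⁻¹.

Bonds broken (reactants):
  O–H: 4 × 456 = 1824
  O–O: 2 × 142 = 284
  Σ(broken) = 2108 kJ
Bonds formed (products):
  O–H: 4 × 456 = 1824
  O=O: 1 × 487 = 487
  Σ(formed) = 2311 kJ
ΔH = Σ(broken) − Σ(formed) = 2108 − 2311 = −203 kJ

ΔH ≈ −203 kJ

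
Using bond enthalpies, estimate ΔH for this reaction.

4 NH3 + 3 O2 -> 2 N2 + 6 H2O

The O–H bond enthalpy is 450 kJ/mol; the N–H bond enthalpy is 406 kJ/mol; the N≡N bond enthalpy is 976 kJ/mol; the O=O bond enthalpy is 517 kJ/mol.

Bonds broken (reactants):
  N–H: 12 × 406 = 4872
  O=O: 3 × 517 = 1551
  Σ(broken) = 6423 kJ
Bonds formed (products):
  N≡N: 2 × 976 = 1952
  O–H: 12 × 450 = 5400
  Σ(formed) = 7352 kJ
ΔH = Σ(broken) − Σ(formed) = 6423 − 7352 = −929 kJ

ΔH ≈ −929 kJ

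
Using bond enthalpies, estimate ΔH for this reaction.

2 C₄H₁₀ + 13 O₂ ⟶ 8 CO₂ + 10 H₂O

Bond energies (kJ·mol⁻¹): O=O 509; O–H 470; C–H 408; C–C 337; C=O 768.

ΔH ≈ −4889 kJ

Bonds broken (reactants):
  C–C: 6 × 337 = 2022
  C–H: 20 × 408 = 8160
  O=O: 13 × 509 = 6617
  Σ(broken) = 16799 kJ
Bonds formed (products):
  C=O: 16 × 768 = 12288
  O–H: 20 × 470 = 9400
  Σ(formed) = 21688 kJ
ΔH = Σ(broken) − Σ(formed) = 16799 − 21688 = −4889 kJ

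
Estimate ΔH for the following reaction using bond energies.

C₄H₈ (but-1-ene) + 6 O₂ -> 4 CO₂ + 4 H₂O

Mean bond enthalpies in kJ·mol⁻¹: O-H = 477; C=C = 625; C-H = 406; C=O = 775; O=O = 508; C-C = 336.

Bonds broken (reactants):
  C-C: 2 × 336 = 672
  C-H: 8 × 406 = 3248
  C=C: 1 × 625 = 625
  O=O: 6 × 508 = 3048
  Σ(broken) = 7593 kJ
Bonds formed (products):
  C=O: 8 × 775 = 6200
  O-H: 8 × 477 = 3816
  Σ(formed) = 10016 kJ
ΔH = Σ(broken) − Σ(formed) = 7593 − 10016 = −2423 kJ

ΔH ≈ −2423 kJ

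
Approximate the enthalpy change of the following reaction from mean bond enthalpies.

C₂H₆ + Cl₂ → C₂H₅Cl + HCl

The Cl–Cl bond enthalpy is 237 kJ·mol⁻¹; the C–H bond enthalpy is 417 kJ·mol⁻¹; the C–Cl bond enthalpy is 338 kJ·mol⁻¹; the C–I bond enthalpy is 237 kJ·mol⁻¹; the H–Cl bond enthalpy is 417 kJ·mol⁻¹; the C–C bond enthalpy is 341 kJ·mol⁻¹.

Bonds broken (reactants):
  C–C: 1 × 341 = 341
  C–H: 6 × 417 = 2502
  Cl–Cl: 1 × 237 = 237
  Σ(broken) = 3080 kJ
Bonds formed (products):
  C–C: 1 × 341 = 341
  C–Cl: 1 × 338 = 338
  C–H: 5 × 417 = 2085
  H–Cl: 1 × 417 = 417
  Σ(formed) = 3181 kJ
ΔH = Σ(broken) − Σ(formed) = 3080 − 3181 = −101 kJ

ΔH ≈ −101 kJ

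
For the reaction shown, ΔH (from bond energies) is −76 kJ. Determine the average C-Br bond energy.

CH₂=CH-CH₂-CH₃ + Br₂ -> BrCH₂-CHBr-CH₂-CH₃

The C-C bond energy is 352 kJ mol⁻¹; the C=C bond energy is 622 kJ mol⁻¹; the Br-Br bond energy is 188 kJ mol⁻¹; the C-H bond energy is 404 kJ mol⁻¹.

Let D be the C-Br bond energy.
Σ(broken) = 1×188 + 2×352 + 8×404 + 1×622 = 4746
Σ(formed) = 2×D + 3×352 + 8×404 = 4288 + 2D
ΔH = Σ(broken) − Σ(formed) = (4746) − (4288 + 2D) = +458 − 2D
Setting this equal to −76 kJ gives 2D = 534, so D = 267 kJ/mol.

D(C-Br) ≈ 267 kJ/mol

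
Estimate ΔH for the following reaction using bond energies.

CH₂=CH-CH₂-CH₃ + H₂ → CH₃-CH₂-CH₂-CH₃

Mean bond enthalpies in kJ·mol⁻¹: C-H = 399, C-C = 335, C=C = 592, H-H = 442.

ΔH ≈ −99 kJ

Bonds broken (reactants):
  C-C: 2 × 335 = 670
  C-H: 8 × 399 = 3192
  C=C: 1 × 592 = 592
  H-H: 1 × 442 = 442
  Σ(broken) = 4896 kJ
Bonds formed (products):
  C-C: 3 × 335 = 1005
  C-H: 10 × 399 = 3990
  Σ(formed) = 4995 kJ
ΔH = Σ(broken) − Σ(formed) = 4896 − 4995 = −99 kJ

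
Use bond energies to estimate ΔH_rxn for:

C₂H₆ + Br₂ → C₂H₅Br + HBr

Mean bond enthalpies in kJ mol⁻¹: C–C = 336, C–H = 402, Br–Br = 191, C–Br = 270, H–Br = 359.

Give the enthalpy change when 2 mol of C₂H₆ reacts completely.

ΔH = −72 kJ

Bonds broken (reactants):
  Br–Br: 1 × 191 = 191
  C–C: 1 × 336 = 336
  C–H: 6 × 402 = 2412
  Σ(broken) = 2939 kJ
Bonds formed (products):
  C–Br: 1 × 270 = 270
  C–C: 1 × 336 = 336
  C–H: 5 × 402 = 2010
  H–Br: 1 × 359 = 359
  Σ(formed) = 2975 kJ
ΔH = Σ(broken) − Σ(formed) = 2939 − 2975 = −36 kJ
For 2× the reaction as written: 2 × (−36) = −72 kJ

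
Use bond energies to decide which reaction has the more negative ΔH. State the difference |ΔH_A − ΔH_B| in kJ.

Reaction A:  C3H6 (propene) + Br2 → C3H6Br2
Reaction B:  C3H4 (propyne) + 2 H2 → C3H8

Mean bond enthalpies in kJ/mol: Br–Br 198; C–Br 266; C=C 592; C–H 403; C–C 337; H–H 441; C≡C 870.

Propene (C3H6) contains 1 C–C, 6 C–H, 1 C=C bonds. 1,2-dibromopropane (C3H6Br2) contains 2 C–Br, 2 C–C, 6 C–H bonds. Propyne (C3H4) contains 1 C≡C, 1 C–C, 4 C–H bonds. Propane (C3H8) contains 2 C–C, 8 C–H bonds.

Reaction A:
  Bonds broken (reactants):
    Br–Br: 1 × 198 = 198
    C–C: 1 × 337 = 337
    C–H: 6 × 403 = 2418
    C=C: 1 × 592 = 592
    Σ(broken) = 3545 kJ
  Bonds formed (products):
    C–Br: 2 × 266 = 532
    C–C: 2 × 337 = 674
    C–H: 6 × 403 = 2418
    Σ(formed) = 3624 kJ
  ΔH_A = 3545 − 3624 = −79 kJ
Reaction B:
  Bonds broken (reactants):
    C≡C: 1 × 870 = 870
    C–C: 1 × 337 = 337
    C–H: 4 × 403 = 1612
    H–H: 2 × 441 = 882
    Σ(broken) = 3701 kJ
  Bonds formed (products):
    C–C: 2 × 337 = 674
    C–H: 8 × 403 = 3224
    Σ(formed) = 3898 kJ
  ΔH_B = 3701 − 3898 = −197 kJ
ΔH_A − ΔH_B = +118 kJ, so reaction B has the more negative ΔH; |ΔH_A − ΔH_B| = 118 kJ.

Reaction B, by 118 kJ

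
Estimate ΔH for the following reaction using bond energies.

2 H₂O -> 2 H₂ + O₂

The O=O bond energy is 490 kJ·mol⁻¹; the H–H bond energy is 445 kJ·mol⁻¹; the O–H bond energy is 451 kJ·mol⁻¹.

Bonds broken (reactants):
  O–H: 4 × 451 = 1804
  Σ(broken) = 1804 kJ
Bonds formed (products):
  H–H: 2 × 445 = 890
  O=O: 1 × 490 = 490
  Σ(formed) = 1380 kJ
ΔH = Σ(broken) − Σ(formed) = 1804 − 1380 = +424 kJ

ΔH ≈ +424 kJ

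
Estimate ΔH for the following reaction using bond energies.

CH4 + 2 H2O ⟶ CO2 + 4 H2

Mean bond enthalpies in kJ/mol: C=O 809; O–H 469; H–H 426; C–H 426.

ΔH ≈ +258 kJ

Bonds broken (reactants):
  C–H: 4 × 426 = 1704
  O–H: 4 × 469 = 1876
  Σ(broken) = 3580 kJ
Bonds formed (products):
  C=O: 2 × 809 = 1618
  H–H: 4 × 426 = 1704
  Σ(formed) = 3322 kJ
ΔH = Σ(broken) − Σ(formed) = 3580 − 3322 = +258 kJ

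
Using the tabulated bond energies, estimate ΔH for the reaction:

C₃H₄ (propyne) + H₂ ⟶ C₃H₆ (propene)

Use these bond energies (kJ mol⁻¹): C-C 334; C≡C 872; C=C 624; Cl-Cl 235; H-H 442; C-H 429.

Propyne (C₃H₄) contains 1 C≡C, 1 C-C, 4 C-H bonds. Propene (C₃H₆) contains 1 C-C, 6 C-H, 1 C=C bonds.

Bonds broken (reactants):
  C≡C: 1 × 872 = 872
  C-C: 1 × 334 = 334
  C-H: 4 × 429 = 1716
  H-H: 1 × 442 = 442
  Σ(broken) = 3364 kJ
Bonds formed (products):
  C-C: 1 × 334 = 334
  C-H: 6 × 429 = 2574
  C=C: 1 × 624 = 624
  Σ(formed) = 3532 kJ
ΔH = Σ(broken) − Σ(formed) = 3364 − 3532 = −168 kJ

ΔH ≈ −168 kJ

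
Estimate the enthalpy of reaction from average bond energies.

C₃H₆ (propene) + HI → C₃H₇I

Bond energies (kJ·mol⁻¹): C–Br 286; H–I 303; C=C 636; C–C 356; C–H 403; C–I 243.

Bonds broken (reactants):
  C–C: 1 × 356 = 356
  C–H: 6 × 403 = 2418
  C=C: 1 × 636 = 636
  H–I: 1 × 303 = 303
  Σ(broken) = 3713 kJ
Bonds formed (products):
  C–C: 2 × 356 = 712
  C–H: 7 × 403 = 2821
  C–I: 1 × 243 = 243
  Σ(formed) = 3776 kJ
ΔH = Σ(broken) − Σ(formed) = 3713 − 3776 = −63 kJ

ΔH ≈ −63 kJ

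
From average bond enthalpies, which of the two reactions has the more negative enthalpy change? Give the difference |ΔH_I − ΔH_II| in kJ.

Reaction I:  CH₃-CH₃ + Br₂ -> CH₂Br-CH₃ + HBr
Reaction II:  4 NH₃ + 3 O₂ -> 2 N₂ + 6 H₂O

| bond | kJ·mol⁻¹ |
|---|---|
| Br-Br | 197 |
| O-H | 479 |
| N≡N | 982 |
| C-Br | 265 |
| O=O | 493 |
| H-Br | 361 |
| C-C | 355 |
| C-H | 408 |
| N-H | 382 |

Reaction I:
  Bonds broken (reactants):
    Br-Br: 1 × 197 = 197
    C-C: 1 × 355 = 355
    C-H: 6 × 408 = 2448
    Σ(broken) = 3000 kJ
  Bonds formed (products):
    C-Br: 1 × 265 = 265
    C-C: 1 × 355 = 355
    C-H: 5 × 408 = 2040
    H-Br: 1 × 361 = 361
    Σ(formed) = 3021 kJ
  ΔH_I = 3000 − 3021 = −21 kJ
Reaction II:
  Bonds broken (reactants):
    N-H: 12 × 382 = 4584
    O=O: 3 × 493 = 1479
    Σ(broken) = 6063 kJ
  Bonds formed (products):
    N≡N: 2 × 982 = 1964
    O-H: 12 × 479 = 5748
    Σ(formed) = 7712 kJ
  ΔH_II = 6063 − 7712 = −1649 kJ
ΔH_I − ΔH_II = +1628 kJ, so reaction II has the more negative ΔH; |ΔH_I − ΔH_II| = 1628 kJ.

Reaction II, by 1628 kJ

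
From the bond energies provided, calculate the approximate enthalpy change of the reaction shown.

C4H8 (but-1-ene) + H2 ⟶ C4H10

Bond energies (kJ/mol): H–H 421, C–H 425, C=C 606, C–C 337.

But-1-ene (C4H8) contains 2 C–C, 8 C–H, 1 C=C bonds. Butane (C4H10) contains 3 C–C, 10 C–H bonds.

ΔH ≈ −160 kJ

Bonds broken (reactants):
  C–C: 2 × 337 = 674
  C–H: 8 × 425 = 3400
  C=C: 1 × 606 = 606
  H–H: 1 × 421 = 421
  Σ(broken) = 5101 kJ
Bonds formed (products):
  C–C: 3 × 337 = 1011
  C–H: 10 × 425 = 4250
  Σ(formed) = 5261 kJ
ΔH = Σ(broken) − Σ(formed) = 5101 − 5261 = −160 kJ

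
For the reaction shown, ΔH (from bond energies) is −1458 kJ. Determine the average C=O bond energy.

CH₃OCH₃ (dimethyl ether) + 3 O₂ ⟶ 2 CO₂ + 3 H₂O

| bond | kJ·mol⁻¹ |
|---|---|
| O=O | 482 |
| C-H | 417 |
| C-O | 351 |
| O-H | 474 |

D(C=O) ≈ 816 kJ/mol

Let D be the C=O bond energy.
Σ(broken) = 6×417 + 2×351 + 3×482 = 4650
Σ(formed) = 4×D + 6×474 = 2844 + 4D
ΔH = Σ(broken) − Σ(formed) = (4650) − (2844 + 4D) = +1806 − 4D
Setting this equal to −1458 kJ gives 4D = 3264, so D = 816 kJ/mol.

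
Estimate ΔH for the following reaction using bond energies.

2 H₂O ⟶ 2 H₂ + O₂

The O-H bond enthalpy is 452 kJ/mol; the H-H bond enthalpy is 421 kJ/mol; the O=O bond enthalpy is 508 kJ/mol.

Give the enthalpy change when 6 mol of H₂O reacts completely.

Bonds broken (reactants):
  O-H: 4 × 452 = 1808
  Σ(broken) = 1808 kJ
Bonds formed (products):
  H-H: 2 × 421 = 842
  O=O: 1 × 508 = 508
  Σ(formed) = 1350 kJ
ΔH = Σ(broken) − Σ(formed) = 1808 − 1350 = +458 kJ
For 3× the reaction as written: 3 × (+458) = +1374 kJ

ΔH = +1374 kJ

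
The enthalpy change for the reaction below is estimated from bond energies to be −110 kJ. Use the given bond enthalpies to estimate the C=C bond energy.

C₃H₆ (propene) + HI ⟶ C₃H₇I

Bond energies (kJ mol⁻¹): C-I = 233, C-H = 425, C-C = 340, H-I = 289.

Let D be the C=C bond energy.
Σ(broken) = 1×340 + 6×425 + 1×D + 1×289 = 3179 + D
Σ(formed) = 2×340 + 7×425 + 1×233 = 3888
ΔH = Σ(broken) − Σ(formed) = (3179 + D) − (3888) = −709 + D
Setting this equal to −110 kJ gives D = 599 kJ/mol.

D(C=C) ≈ 599 kJ/mol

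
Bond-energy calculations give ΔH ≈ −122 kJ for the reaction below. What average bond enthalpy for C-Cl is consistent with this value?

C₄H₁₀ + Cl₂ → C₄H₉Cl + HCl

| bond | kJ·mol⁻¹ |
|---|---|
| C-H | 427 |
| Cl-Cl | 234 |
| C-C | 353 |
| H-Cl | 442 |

Let D be the C-Cl bond energy.
Σ(broken) = 3×353 + 10×427 + 1×234 = 5563
Σ(formed) = 3×353 + 1×D + 9×427 + 1×442 = 5344 + D
ΔH = Σ(broken) − Σ(formed) = (5563) − (5344 + D) = +219 − D
Setting this equal to −122 kJ gives D = 341 kJ/mol.

D(C-Cl) ≈ 341 kJ/mol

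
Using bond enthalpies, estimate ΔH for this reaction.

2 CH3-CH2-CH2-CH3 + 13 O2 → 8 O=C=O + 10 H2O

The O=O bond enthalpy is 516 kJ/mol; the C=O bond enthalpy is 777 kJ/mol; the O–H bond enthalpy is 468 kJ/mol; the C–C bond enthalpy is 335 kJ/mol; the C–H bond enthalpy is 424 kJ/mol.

ΔH ≈ −4594 kJ

Bonds broken (reactants):
  C–C: 6 × 335 = 2010
  C–H: 20 × 424 = 8480
  O=O: 13 × 516 = 6708
  Σ(broken) = 17198 kJ
Bonds formed (products):
  C=O: 16 × 777 = 12432
  O–H: 20 × 468 = 9360
  Σ(formed) = 21792 kJ
ΔH = Σ(broken) − Σ(formed) = 17198 − 21792 = −4594 kJ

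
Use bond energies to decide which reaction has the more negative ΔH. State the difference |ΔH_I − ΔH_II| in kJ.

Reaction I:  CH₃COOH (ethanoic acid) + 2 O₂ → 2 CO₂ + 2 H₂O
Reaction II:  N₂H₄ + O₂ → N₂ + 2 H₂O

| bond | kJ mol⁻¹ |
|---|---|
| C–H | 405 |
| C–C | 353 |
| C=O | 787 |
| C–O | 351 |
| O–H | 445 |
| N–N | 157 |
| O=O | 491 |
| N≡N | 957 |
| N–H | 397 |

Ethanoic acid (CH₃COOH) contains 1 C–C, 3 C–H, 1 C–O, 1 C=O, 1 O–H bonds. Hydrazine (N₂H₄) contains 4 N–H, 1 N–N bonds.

Reaction I:
  Bonds broken (reactants):
    C–C: 1 × 353 = 353
    C–H: 3 × 405 = 1215
    C–O: 1 × 351 = 351
    C=O: 1 × 787 = 787
    O–H: 1 × 445 = 445
    O=O: 2 × 491 = 982
    Σ(broken) = 4133 kJ
  Bonds formed (products):
    C=O: 4 × 787 = 3148
    O–H: 4 × 445 = 1780
    Σ(formed) = 4928 kJ
  ΔH_I = 4133 − 4928 = −795 kJ
Reaction II:
  Bonds broken (reactants):
    N–H: 4 × 397 = 1588
    N–N: 1 × 157 = 157
    O=O: 1 × 491 = 491
    Σ(broken) = 2236 kJ
  Bonds formed (products):
    N≡N: 1 × 957 = 957
    O–H: 4 × 445 = 1780
    Σ(formed) = 2737 kJ
  ΔH_II = 2236 − 2737 = −501 kJ
ΔH_I − ΔH_II = −294 kJ, so reaction I has the more negative ΔH; |ΔH_I − ΔH_II| = 294 kJ.

Reaction I, by 294 kJ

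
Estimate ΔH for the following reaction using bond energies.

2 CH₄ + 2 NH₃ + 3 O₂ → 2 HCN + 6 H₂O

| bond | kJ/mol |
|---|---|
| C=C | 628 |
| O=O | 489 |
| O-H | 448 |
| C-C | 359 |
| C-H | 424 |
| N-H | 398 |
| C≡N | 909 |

Bonds broken (reactants):
  C-H: 8 × 424 = 3392
  N-H: 6 × 398 = 2388
  O=O: 3 × 489 = 1467
  Σ(broken) = 7247 kJ
Bonds formed (products):
  C≡N: 2 × 909 = 1818
  C-H: 2 × 424 = 848
  O-H: 12 × 448 = 5376
  Σ(formed) = 8042 kJ
ΔH = Σ(broken) − Σ(formed) = 7247 − 8042 = −795 kJ

ΔH ≈ −795 kJ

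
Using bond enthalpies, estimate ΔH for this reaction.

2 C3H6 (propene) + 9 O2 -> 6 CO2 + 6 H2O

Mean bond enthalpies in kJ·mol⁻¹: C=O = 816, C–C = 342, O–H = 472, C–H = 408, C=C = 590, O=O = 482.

Bonds broken (reactants):
  C–C: 2 × 342 = 684
  C–H: 12 × 408 = 4896
  C=C: 2 × 590 = 1180
  O=O: 9 × 482 = 4338
  Σ(broken) = 11098 kJ
Bonds formed (products):
  C=O: 12 × 816 = 9792
  O–H: 12 × 472 = 5664
  Σ(formed) = 15456 kJ
ΔH = Σ(broken) − Σ(formed) = 11098 − 15456 = −4358 kJ

ΔH ≈ −4358 kJ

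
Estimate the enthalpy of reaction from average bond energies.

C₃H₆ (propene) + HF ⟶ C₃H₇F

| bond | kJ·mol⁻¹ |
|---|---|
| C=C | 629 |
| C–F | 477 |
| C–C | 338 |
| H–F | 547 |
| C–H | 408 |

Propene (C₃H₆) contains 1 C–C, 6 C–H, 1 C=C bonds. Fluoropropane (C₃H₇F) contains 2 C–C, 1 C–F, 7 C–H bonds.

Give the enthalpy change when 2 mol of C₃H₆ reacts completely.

ΔH = −94 kJ

Bonds broken (reactants):
  C–C: 1 × 338 = 338
  C–H: 6 × 408 = 2448
  C=C: 1 × 629 = 629
  H–F: 1 × 547 = 547
  Σ(broken) = 3962 kJ
Bonds formed (products):
  C–C: 2 × 338 = 676
  C–F: 1 × 477 = 477
  C–H: 7 × 408 = 2856
  Σ(formed) = 4009 kJ
ΔH = Σ(broken) − Σ(formed) = 3962 − 4009 = −47 kJ
For 2× the reaction as written: 2 × (−47) = −94 kJ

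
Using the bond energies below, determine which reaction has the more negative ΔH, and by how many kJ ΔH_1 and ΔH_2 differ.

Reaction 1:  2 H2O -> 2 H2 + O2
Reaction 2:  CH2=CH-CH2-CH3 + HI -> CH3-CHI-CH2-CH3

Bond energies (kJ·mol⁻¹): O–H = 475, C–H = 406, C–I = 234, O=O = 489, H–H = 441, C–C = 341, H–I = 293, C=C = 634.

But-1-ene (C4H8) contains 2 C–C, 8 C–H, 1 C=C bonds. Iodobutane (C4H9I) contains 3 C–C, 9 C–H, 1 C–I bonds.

Reaction 1:
  Bonds broken (reactants):
    O–H: 4 × 475 = 1900
    Σ(broken) = 1900 kJ
  Bonds formed (products):
    H–H: 2 × 441 = 882
    O=O: 1 × 489 = 489
    Σ(formed) = 1371 kJ
  ΔH_1 = 1900 − 1371 = +529 kJ
Reaction 2:
  Bonds broken (reactants):
    C–C: 2 × 341 = 682
    C–H: 8 × 406 = 3248
    C=C: 1 × 634 = 634
    H–I: 1 × 293 = 293
    Σ(broken) = 4857 kJ
  Bonds formed (products):
    C–C: 3 × 341 = 1023
    C–H: 9 × 406 = 3654
    C–I: 1 × 234 = 234
    Σ(formed) = 4911 kJ
  ΔH_2 = 4857 − 4911 = −54 kJ
ΔH_1 − ΔH_2 = +583 kJ, so reaction 2 has the more negative ΔH; |ΔH_1 − ΔH_2| = 583 kJ.

Reaction 2, by 583 kJ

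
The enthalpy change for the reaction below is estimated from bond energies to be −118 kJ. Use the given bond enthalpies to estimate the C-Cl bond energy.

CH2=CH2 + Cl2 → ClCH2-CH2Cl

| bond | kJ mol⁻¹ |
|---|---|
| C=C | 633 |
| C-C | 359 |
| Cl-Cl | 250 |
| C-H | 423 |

Let D be the C-Cl bond energy.
Σ(broken) = 4×423 + 1×633 + 1×250 = 2575
Σ(formed) = 1×359 + 2×D + 4×423 = 2051 + 2D
ΔH = Σ(broken) − Σ(formed) = (2575) − (2051 + 2D) = +524 − 2D
Setting this equal to −118 kJ gives 2D = 642, so D = 321 kJ/mol.

D(C-Cl) ≈ 321 kJ/mol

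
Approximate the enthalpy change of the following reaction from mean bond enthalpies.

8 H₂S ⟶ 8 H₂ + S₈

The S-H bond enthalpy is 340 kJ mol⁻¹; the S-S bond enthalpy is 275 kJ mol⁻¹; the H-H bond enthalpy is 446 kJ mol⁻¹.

ΔH ≈ −328 kJ

Bonds broken (reactants):
  S-H: 16 × 340 = 5440
  Σ(broken) = 5440 kJ
Bonds formed (products):
  H-H: 8 × 446 = 3568
  S-S: 8 × 275 = 2200
  Σ(formed) = 5768 kJ
ΔH = Σ(broken) − Σ(formed) = 5440 − 5768 = −328 kJ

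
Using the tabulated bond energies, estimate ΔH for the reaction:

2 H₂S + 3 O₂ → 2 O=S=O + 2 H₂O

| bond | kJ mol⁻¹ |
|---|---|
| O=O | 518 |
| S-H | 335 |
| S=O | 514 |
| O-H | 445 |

Bonds broken (reactants):
  O=O: 3 × 518 = 1554
  S-H: 4 × 335 = 1340
  Σ(broken) = 2894 kJ
Bonds formed (products):
  O-H: 4 × 445 = 1780
  S=O: 4 × 514 = 2056
  Σ(formed) = 3836 kJ
ΔH = Σ(broken) − Σ(formed) = 2894 − 3836 = −942 kJ

ΔH ≈ −942 kJ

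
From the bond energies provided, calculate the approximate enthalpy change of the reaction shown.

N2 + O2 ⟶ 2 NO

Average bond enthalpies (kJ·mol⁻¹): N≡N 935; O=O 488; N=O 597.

ΔH ≈ +229 kJ

Bonds broken (reactants):
  N≡N: 1 × 935 = 935
  O=O: 1 × 488 = 488
  Σ(broken) = 1423 kJ
Bonds formed (products):
  N=O: 2 × 597 = 1194
  Σ(formed) = 1194 kJ
ΔH = Σ(broken) − Σ(formed) = 1423 − 1194 = +229 kJ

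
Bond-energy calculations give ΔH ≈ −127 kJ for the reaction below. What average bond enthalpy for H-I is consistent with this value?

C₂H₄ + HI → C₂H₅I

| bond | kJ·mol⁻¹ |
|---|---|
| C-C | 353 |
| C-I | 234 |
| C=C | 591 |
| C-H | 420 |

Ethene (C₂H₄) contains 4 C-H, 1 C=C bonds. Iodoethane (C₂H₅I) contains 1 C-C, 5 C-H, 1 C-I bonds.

Let D be the H-I bond energy.
Σ(broken) = 4×420 + 1×591 + 1×D = 2271 + D
Σ(formed) = 1×353 + 5×420 + 1×234 = 2687
ΔH = Σ(broken) − Σ(formed) = (2271 + D) − (2687) = −416 + D
Setting this equal to −127 kJ gives D = 289 kJ/mol.

D(H-I) ≈ 289 kJ/mol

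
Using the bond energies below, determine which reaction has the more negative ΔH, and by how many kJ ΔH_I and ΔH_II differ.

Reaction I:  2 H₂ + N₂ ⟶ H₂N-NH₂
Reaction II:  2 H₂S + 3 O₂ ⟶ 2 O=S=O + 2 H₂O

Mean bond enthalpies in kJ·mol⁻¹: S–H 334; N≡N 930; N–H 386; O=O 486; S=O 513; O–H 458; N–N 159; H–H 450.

Reaction II, by 1217 kJ

Reaction I:
  Bonds broken (reactants):
    H–H: 2 × 450 = 900
    N≡N: 1 × 930 = 930
    Σ(broken) = 1830 kJ
  Bonds formed (products):
    N–H: 4 × 386 = 1544
    N–N: 1 × 159 = 159
    Σ(formed) = 1703 kJ
  ΔH_I = 1830 − 1703 = +127 kJ
Reaction II:
  Bonds broken (reactants):
    O=O: 3 × 486 = 1458
    S–H: 4 × 334 = 1336
    Σ(broken) = 2794 kJ
  Bonds formed (products):
    O–H: 4 × 458 = 1832
    S=O: 4 × 513 = 2052
    Σ(formed) = 3884 kJ
  ΔH_II = 2794 − 3884 = −1090 kJ
ΔH_I − ΔH_II = +1217 kJ, so reaction II has the more negative ΔH; |ΔH_I − ΔH_II| = 1217 kJ.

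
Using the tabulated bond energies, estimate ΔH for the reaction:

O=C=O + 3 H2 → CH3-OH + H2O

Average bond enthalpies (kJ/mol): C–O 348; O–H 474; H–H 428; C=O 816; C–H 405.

Bonds broken (reactants):
  C=O: 2 × 816 = 1632
  H–H: 3 × 428 = 1284
  Σ(broken) = 2916 kJ
Bonds formed (products):
  C–H: 3 × 405 = 1215
  C–O: 1 × 348 = 348
  O–H: 3 × 474 = 1422
  Σ(formed) = 2985 kJ
ΔH = Σ(broken) − Σ(formed) = 2916 − 2985 = −69 kJ

ΔH ≈ −69 kJ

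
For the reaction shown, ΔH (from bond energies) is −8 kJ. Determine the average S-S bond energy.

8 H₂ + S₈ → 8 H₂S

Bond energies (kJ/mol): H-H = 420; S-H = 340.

D(S-S) ≈ 259 kJ/mol

Let D be the S-S bond energy.
Σ(broken) = 8×420 + 8×D = 3360 + 8D
Σ(formed) = 16×340 = 5440
ΔH = Σ(broken) − Σ(formed) = (3360 + 8D) − (5440) = −2080 + 8D
Setting this equal to −8 kJ gives 8D = 2072, so D = 259 kJ/mol.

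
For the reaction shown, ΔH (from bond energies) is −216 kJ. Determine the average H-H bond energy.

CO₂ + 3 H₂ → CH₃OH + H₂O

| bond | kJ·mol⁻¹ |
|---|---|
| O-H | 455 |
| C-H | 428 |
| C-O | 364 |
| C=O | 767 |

Let D be the H-H bond energy.
Σ(broken) = 2×767 + 3×D = 1534 + 3D
Σ(formed) = 3×428 + 1×364 + 3×455 = 3013
ΔH = Σ(broken) − Σ(formed) = (1534 + 3D) − (3013) = −1479 + 3D
Setting this equal to −216 kJ gives 3D = 1263, so D = 421 kJ/mol.

D(H-H) ≈ 421 kJ/mol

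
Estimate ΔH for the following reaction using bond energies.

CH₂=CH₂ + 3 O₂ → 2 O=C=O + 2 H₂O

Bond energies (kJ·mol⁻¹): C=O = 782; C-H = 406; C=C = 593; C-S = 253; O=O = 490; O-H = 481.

ΔH ≈ −1365 kJ

Bonds broken (reactants):
  C-H: 4 × 406 = 1624
  C=C: 1 × 593 = 593
  O=O: 3 × 490 = 1470
  Σ(broken) = 3687 kJ
Bonds formed (products):
  C=O: 4 × 782 = 3128
  O-H: 4 × 481 = 1924
  Σ(formed) = 5052 kJ
ΔH = Σ(broken) − Σ(formed) = 3687 − 5052 = −1365 kJ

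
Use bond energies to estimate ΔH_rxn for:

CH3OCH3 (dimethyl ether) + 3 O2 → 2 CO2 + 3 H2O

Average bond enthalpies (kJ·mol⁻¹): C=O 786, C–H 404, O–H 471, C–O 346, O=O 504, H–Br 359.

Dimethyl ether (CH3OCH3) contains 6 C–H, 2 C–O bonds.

Bonds broken (reactants):
  C–H: 6 × 404 = 2424
  C–O: 2 × 346 = 692
  O=O: 3 × 504 = 1512
  Σ(broken) = 4628 kJ
Bonds formed (products):
  C=O: 4 × 786 = 3144
  O–H: 6 × 471 = 2826
  Σ(formed) = 5970 kJ
ΔH = Σ(broken) − Σ(formed) = 4628 − 5970 = −1342 kJ

ΔH ≈ −1342 kJ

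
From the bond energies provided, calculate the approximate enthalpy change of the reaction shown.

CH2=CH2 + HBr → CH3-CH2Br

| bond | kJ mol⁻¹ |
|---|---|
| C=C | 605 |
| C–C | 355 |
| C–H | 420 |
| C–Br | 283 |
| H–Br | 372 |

ΔH ≈ −81 kJ

Bonds broken (reactants):
  C–H: 4 × 420 = 1680
  C=C: 1 × 605 = 605
  H–Br: 1 × 372 = 372
  Σ(broken) = 2657 kJ
Bonds formed (products):
  C–Br: 1 × 283 = 283
  C–C: 1 × 355 = 355
  C–H: 5 × 420 = 2100
  Σ(formed) = 2738 kJ
ΔH = Σ(broken) − Σ(formed) = 2657 − 2738 = −81 kJ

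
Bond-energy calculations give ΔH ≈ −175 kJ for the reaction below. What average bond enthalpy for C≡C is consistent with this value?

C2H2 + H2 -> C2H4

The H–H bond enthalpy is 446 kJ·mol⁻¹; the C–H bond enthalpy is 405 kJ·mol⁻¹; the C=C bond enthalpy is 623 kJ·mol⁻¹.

D(C≡C) ≈ 812 kJ/mol

Let D be the C≡C bond energy.
Σ(broken) = 1×D + 2×405 + 1×446 = 1256 + D
Σ(formed) = 4×405 + 1×623 = 2243
ΔH = Σ(broken) − Σ(formed) = (1256 + D) − (2243) = −987 + D
Setting this equal to −175 kJ gives D = 812 kJ/mol.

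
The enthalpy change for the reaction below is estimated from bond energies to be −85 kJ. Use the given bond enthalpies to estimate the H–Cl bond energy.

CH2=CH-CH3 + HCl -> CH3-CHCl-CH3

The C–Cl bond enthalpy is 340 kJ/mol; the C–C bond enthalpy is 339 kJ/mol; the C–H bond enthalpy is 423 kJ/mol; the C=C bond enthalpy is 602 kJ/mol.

Let D be the H–Cl bond energy.
Σ(broken) = 1×339 + 6×423 + 1×602 + 1×D = 3479 + D
Σ(formed) = 2×339 + 1×340 + 7×423 = 3979
ΔH = Σ(broken) − Σ(formed) = (3479 + D) − (3979) = −500 + D
Setting this equal to −85 kJ gives D = 415 kJ/mol.

D(H–Cl) ≈ 415 kJ/mol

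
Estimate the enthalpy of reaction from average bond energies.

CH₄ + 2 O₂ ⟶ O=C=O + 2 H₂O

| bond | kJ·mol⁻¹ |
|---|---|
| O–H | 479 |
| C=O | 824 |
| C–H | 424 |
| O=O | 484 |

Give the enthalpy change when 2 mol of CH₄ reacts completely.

ΔH = −1800 kJ

Bonds broken (reactants):
  C–H: 4 × 424 = 1696
  O=O: 2 × 484 = 968
  Σ(broken) = 2664 kJ
Bonds formed (products):
  C=O: 2 × 824 = 1648
  O–H: 4 × 479 = 1916
  Σ(formed) = 3564 kJ
ΔH = Σ(broken) − Σ(formed) = 2664 − 3564 = −900 kJ
For 2× the reaction as written: 2 × (−900) = −1800 kJ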